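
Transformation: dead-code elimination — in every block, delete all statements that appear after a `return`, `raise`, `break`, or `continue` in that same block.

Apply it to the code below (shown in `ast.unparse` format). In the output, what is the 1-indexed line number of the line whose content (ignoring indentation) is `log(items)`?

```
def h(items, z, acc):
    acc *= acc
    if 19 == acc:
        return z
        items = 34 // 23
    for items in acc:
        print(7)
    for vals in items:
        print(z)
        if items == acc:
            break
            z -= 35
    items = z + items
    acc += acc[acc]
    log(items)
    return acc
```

Transformed code:
def h(items, z, acc):
    acc *= acc
    if 19 == acc:
        return z
    for items in acc:
        print(7)
    for vals in items:
        print(z)
        if items == acc:
            break
    items = z + items
    acc += acc[acc]
    log(items)
    return acc

13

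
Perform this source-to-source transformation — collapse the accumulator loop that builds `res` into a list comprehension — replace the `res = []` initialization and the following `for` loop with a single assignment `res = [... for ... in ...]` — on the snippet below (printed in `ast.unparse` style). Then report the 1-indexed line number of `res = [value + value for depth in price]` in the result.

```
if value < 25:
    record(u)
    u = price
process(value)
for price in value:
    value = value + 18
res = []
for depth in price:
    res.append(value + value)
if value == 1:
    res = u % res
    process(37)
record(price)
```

Transformed code:
if value < 25:
    record(u)
    u = price
process(value)
for price in value:
    value = value + 18
res = [value + value for depth in price]
if value == 1:
    res = u % res
    process(37)
record(price)

7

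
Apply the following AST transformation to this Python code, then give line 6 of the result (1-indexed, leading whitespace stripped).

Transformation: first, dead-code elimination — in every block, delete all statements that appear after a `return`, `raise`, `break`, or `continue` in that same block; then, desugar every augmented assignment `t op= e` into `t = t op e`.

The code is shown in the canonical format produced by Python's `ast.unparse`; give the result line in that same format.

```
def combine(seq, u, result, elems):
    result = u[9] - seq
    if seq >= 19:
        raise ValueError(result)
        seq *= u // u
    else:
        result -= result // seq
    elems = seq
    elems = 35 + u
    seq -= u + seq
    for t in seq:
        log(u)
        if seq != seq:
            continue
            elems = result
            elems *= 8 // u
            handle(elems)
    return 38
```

Transformed code:
def combine(seq, u, result, elems):
    result = u[9] - seq
    if seq >= 19:
        raise ValueError(result)
    else:
        result = result - result // seq
    elems = seq
    elems = 35 + u
    seq = seq - (u + seq)
    for t in seq:
        log(u)
        if seq != seq:
            continue
    return 38

result = result - result // seq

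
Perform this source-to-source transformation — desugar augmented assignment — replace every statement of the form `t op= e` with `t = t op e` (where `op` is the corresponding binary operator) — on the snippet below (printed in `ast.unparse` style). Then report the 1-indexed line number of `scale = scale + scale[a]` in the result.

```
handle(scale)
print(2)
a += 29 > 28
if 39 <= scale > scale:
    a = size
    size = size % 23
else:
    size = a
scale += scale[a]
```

9

Transformed code:
handle(scale)
print(2)
a = a + (29 > 28)
if 39 <= scale > scale:
    a = size
    size = size % 23
else:
    size = a
scale = scale + scale[a]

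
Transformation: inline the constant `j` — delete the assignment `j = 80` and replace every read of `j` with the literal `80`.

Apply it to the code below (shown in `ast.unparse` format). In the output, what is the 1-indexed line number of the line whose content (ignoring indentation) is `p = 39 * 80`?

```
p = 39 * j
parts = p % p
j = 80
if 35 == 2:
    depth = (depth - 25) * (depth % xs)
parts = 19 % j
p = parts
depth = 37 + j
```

1

Transformed code:
p = 39 * 80
parts = p % p
if 35 == 2:
    depth = (depth - 25) * (depth % xs)
parts = 19 % 80
p = parts
depth = 37 + 80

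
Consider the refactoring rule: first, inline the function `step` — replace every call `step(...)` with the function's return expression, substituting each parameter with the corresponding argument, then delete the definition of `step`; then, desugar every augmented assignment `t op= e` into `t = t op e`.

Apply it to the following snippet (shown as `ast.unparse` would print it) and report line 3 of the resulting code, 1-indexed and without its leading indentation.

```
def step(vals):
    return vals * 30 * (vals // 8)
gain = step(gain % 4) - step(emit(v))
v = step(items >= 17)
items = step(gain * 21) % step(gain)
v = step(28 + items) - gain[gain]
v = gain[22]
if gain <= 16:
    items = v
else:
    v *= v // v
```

Transformed code:
gain = gain % 4 * 30 * (gain % 4 // 8) - emit(v) * 30 * (emit(v) // 8)
v = (items >= 17) * 30 * ((items >= 17) // 8)
items = gain * 21 * 30 * (gain * 21 // 8) % (gain * 30 * (gain // 8))
v = (28 + items) * 30 * ((28 + items) // 8) - gain[gain]
v = gain[22]
if gain <= 16:
    items = v
else:
    v = v * (v // v)

items = gain * 21 * 30 * (gain * 21 // 8) % (gain * 30 * (gain // 8))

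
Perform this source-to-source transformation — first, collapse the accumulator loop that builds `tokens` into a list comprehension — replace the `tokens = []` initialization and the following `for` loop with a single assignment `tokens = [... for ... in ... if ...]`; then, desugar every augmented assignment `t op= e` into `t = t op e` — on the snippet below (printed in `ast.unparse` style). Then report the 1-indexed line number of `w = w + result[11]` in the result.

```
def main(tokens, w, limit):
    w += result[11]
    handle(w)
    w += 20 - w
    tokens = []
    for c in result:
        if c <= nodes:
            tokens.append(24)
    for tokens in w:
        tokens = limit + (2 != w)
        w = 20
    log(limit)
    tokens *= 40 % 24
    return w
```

Transformed code:
def main(tokens, w, limit):
    w = w + result[11]
    handle(w)
    w = w + (20 - w)
    tokens = [24 for c in result if c <= nodes]
    for tokens in w:
        tokens = limit + (2 != w)
        w = 20
    log(limit)
    tokens = tokens * (40 % 24)
    return w

2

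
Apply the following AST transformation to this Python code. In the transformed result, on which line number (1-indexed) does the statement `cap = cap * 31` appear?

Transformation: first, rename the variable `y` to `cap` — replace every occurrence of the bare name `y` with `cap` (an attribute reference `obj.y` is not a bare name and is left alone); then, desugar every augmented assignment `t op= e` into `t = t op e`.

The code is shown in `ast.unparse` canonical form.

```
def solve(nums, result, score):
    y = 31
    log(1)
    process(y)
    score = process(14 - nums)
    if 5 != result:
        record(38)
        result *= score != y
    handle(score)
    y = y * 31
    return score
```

Transformed code:
def solve(nums, result, score):
    cap = 31
    log(1)
    process(cap)
    score = process(14 - nums)
    if 5 != result:
        record(38)
        result = result * (score != cap)
    handle(score)
    cap = cap * 31
    return score

10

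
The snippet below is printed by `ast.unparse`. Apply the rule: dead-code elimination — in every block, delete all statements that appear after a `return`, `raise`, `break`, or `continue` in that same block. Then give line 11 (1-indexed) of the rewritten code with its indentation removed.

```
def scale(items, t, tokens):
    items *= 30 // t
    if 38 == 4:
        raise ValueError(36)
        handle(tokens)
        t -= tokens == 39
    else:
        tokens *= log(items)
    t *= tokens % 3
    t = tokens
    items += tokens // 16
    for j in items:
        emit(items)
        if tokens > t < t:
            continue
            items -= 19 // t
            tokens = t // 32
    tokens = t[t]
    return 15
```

emit(items)

Transformed code:
def scale(items, t, tokens):
    items *= 30 // t
    if 38 == 4:
        raise ValueError(36)
    else:
        tokens *= log(items)
    t *= tokens % 3
    t = tokens
    items += tokens // 16
    for j in items:
        emit(items)
        if tokens > t < t:
            continue
    tokens = t[t]
    return 15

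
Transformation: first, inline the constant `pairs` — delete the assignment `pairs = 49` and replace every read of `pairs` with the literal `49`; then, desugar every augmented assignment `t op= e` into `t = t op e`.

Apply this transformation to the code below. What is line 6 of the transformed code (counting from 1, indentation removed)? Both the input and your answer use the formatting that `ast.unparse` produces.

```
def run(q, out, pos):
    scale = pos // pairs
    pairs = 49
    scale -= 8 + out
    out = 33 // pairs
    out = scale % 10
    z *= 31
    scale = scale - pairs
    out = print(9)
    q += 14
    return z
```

z = z * 31

Transformed code:
def run(q, out, pos):
    scale = pos // 49
    scale = scale - (8 + out)
    out = 33 // 49
    out = scale % 10
    z = z * 31
    scale = scale - 49
    out = print(9)
    q = q + 14
    return z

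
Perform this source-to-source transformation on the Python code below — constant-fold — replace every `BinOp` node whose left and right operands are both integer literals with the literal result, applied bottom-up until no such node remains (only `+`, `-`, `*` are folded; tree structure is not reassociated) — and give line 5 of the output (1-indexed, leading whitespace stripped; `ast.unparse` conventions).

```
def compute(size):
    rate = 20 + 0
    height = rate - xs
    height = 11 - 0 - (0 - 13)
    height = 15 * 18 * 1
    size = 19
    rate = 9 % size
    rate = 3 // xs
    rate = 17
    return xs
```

Transformed code:
def compute(size):
    rate = 20
    height = rate - xs
    height = 24
    height = 270
    size = 19
    rate = 9 % size
    rate = 3 // xs
    rate = 17
    return xs

height = 270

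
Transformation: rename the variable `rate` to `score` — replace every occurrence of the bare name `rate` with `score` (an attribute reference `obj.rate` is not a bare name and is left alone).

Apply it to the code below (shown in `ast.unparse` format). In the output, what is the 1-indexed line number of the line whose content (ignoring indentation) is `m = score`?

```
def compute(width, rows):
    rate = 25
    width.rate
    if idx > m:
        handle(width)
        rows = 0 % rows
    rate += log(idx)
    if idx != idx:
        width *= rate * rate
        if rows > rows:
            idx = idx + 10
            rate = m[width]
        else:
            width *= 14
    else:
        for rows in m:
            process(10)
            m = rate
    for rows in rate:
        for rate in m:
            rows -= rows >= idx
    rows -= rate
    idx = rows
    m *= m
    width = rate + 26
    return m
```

Transformed code:
def compute(width, rows):
    score = 25
    width.rate
    if idx > m:
        handle(width)
        rows = 0 % rows
    score += log(idx)
    if idx != idx:
        width *= score * score
        if rows > rows:
            idx = idx + 10
            score = m[width]
        else:
            width *= 14
    else:
        for rows in m:
            process(10)
            m = score
    for rows in score:
        for score in m:
            rows -= rows >= idx
    rows -= score
    idx = rows
    m *= m
    width = score + 26
    return m

18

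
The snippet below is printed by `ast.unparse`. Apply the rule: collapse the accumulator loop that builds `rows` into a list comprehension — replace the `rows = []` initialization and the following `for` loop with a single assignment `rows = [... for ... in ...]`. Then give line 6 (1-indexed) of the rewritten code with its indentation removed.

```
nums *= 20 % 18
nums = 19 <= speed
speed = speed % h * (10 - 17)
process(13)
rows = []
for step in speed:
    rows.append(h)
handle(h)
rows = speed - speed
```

Transformed code:
nums *= 20 % 18
nums = 19 <= speed
speed = speed % h * (10 - 17)
process(13)
rows = [h for step in speed]
handle(h)
rows = speed - speed

handle(h)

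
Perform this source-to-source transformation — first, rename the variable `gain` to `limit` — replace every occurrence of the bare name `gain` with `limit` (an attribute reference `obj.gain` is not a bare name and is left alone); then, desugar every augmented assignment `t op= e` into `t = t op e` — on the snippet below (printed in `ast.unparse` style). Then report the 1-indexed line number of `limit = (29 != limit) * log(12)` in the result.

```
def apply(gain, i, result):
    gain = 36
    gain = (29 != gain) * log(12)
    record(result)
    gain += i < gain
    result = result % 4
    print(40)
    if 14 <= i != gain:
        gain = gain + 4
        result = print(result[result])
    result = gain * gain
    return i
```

Transformed code:
def apply(limit, i, result):
    limit = 36
    limit = (29 != limit) * log(12)
    record(result)
    limit = limit + (i < limit)
    result = result % 4
    print(40)
    if 14 <= i != limit:
        limit = limit + 4
        result = print(result[result])
    result = limit * limit
    return i

3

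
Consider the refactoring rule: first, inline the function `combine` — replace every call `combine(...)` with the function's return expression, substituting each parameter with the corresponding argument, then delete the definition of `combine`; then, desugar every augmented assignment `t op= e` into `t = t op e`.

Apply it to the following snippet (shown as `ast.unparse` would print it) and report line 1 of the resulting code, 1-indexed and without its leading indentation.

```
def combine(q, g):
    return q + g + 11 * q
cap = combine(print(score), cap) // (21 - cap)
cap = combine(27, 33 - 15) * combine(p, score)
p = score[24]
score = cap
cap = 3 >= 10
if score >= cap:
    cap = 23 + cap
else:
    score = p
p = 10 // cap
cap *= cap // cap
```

cap = (print(score) + cap + 11 * print(score)) // (21 - cap)

Transformed code:
cap = (print(score) + cap + 11 * print(score)) // (21 - cap)
cap = (27 + (33 - 15) + 11 * 27) * (p + score + 11 * p)
p = score[24]
score = cap
cap = 3 >= 10
if score >= cap:
    cap = 23 + cap
else:
    score = p
p = 10 // cap
cap = cap * (cap // cap)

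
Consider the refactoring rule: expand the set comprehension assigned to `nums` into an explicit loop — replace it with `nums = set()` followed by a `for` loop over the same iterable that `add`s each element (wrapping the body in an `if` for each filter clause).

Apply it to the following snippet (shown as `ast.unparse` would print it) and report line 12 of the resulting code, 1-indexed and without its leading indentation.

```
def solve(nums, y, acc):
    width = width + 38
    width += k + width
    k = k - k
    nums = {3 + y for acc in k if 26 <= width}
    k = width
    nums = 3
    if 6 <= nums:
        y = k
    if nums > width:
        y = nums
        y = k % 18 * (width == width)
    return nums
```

y = k

Transformed code:
def solve(nums, y, acc):
    width = width + 38
    width += k + width
    k = k - k
    nums = set()
    for acc in k:
        if 26 <= width:
            nums.add(3 + y)
    k = width
    nums = 3
    if 6 <= nums:
        y = k
    if nums > width:
        y = nums
        y = k % 18 * (width == width)
    return nums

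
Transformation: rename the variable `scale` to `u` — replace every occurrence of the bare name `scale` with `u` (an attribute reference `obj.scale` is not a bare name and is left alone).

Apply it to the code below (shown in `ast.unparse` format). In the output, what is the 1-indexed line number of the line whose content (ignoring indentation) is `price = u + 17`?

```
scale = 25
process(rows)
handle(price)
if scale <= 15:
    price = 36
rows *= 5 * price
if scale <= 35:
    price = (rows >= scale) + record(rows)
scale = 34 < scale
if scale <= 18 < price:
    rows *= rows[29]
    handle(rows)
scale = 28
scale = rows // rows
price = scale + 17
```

15

Transformed code:
u = 25
process(rows)
handle(price)
if u <= 15:
    price = 36
rows *= 5 * price
if u <= 35:
    price = (rows >= u) + record(rows)
u = 34 < u
if u <= 18 < price:
    rows *= rows[29]
    handle(rows)
u = 28
u = rows // rows
price = u + 17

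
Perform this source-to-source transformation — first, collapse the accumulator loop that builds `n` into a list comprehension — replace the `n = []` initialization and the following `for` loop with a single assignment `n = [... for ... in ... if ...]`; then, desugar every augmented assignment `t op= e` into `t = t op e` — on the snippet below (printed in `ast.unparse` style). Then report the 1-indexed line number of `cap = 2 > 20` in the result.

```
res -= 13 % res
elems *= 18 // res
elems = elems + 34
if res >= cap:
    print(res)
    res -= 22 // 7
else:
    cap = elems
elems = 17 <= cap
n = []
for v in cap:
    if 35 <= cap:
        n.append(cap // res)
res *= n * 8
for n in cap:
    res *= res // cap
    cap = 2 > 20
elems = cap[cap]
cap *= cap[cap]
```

Transformed code:
res = res - 13 % res
elems = elems * (18 // res)
elems = elems + 34
if res >= cap:
    print(res)
    res = res - 22 // 7
else:
    cap = elems
elems = 17 <= cap
n = [cap // res for v in cap if 35 <= cap]
res = res * (n * 8)
for n in cap:
    res = res * (res // cap)
    cap = 2 > 20
elems = cap[cap]
cap = cap * cap[cap]

14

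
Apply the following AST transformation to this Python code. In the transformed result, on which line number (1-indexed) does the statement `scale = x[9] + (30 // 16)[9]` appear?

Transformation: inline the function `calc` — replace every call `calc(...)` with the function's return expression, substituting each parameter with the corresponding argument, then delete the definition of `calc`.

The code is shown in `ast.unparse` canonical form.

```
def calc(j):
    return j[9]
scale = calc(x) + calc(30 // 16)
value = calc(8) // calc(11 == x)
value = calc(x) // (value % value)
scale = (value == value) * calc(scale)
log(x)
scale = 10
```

1

Transformed code:
scale = x[9] + (30 // 16)[9]
value = 8[9] // (11 == x)[9]
value = x[9] // (value % value)
scale = (value == value) * scale[9]
log(x)
scale = 10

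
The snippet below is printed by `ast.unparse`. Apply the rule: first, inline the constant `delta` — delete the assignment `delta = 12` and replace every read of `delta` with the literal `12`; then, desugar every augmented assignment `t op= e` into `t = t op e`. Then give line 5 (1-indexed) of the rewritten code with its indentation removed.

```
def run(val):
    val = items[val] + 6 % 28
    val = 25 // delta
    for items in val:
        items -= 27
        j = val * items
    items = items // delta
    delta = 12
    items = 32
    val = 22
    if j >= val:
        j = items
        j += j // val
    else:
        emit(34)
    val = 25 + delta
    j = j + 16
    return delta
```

items = items - 27

Transformed code:
def run(val):
    val = items[val] + 6 % 28
    val = 25 // 12
    for items in val:
        items = items - 27
        j = val * items
    items = items // 12
    items = 32
    val = 22
    if j >= val:
        j = items
        j = j + j // val
    else:
        emit(34)
    val = 25 + 12
    j = j + 16
    return 12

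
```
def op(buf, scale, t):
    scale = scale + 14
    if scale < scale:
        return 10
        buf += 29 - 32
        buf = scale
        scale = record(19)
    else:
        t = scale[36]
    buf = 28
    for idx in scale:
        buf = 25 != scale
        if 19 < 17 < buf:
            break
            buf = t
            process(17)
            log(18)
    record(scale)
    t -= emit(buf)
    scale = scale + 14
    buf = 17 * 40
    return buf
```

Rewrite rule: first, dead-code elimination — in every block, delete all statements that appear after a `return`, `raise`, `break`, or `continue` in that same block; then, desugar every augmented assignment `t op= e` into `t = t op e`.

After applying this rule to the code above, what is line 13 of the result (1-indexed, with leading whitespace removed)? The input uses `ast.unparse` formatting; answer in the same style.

t = t - emit(buf)

Transformed code:
def op(buf, scale, t):
    scale = scale + 14
    if scale < scale:
        return 10
    else:
        t = scale[36]
    buf = 28
    for idx in scale:
        buf = 25 != scale
        if 19 < 17 < buf:
            break
    record(scale)
    t = t - emit(buf)
    scale = scale + 14
    buf = 17 * 40
    return buf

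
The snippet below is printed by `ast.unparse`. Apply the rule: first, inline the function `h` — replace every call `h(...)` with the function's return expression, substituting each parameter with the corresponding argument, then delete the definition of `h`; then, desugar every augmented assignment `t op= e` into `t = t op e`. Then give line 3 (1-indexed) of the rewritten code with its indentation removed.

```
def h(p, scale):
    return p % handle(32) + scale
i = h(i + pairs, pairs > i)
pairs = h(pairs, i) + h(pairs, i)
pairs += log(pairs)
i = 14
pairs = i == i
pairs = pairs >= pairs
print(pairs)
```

Transformed code:
i = (i + pairs) % handle(32) + (pairs > i)
pairs = pairs % handle(32) + i + (pairs % handle(32) + i)
pairs = pairs + log(pairs)
i = 14
pairs = i == i
pairs = pairs >= pairs
print(pairs)

pairs = pairs + log(pairs)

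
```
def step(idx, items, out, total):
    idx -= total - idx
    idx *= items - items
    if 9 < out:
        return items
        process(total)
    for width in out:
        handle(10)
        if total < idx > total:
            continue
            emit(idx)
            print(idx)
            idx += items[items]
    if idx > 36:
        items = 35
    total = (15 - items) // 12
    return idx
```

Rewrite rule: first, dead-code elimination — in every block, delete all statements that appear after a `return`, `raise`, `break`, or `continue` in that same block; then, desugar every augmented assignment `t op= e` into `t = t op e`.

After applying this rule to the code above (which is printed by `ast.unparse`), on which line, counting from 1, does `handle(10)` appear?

7

Transformed code:
def step(idx, items, out, total):
    idx = idx - (total - idx)
    idx = idx * (items - items)
    if 9 < out:
        return items
    for width in out:
        handle(10)
        if total < idx > total:
            continue
    if idx > 36:
        items = 35
    total = (15 - items) // 12
    return idx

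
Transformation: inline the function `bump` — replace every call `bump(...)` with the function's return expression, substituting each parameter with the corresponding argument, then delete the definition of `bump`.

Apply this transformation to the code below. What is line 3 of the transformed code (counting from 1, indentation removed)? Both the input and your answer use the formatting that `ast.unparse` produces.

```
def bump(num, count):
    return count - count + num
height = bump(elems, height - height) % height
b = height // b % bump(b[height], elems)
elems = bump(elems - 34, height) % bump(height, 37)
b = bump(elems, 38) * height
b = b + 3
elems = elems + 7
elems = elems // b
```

elems = (height - height + (elems - 34)) % (37 - 37 + height)

Transformed code:
height = (height - height - (height - height) + elems) % height
b = height // b % (elems - elems + b[height])
elems = (height - height + (elems - 34)) % (37 - 37 + height)
b = (38 - 38 + elems) * height
b = b + 3
elems = elems + 7
elems = elems // b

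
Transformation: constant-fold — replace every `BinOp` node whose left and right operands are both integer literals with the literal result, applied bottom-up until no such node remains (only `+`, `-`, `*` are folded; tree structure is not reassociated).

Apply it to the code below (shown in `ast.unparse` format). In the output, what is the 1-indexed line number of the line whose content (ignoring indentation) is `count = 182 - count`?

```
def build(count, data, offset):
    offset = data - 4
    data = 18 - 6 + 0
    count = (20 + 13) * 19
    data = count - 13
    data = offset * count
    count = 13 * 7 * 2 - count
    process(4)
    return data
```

7

Transformed code:
def build(count, data, offset):
    offset = data - 4
    data = 12
    count = 627
    data = count - 13
    data = offset * count
    count = 182 - count
    process(4)
    return data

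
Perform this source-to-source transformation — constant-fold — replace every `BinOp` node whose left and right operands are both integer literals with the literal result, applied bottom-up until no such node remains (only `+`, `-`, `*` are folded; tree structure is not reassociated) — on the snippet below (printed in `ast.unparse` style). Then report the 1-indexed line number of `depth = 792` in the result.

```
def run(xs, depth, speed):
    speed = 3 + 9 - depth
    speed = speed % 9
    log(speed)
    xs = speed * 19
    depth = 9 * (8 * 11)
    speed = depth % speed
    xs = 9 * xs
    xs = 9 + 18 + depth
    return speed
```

Transformed code:
def run(xs, depth, speed):
    speed = 12 - depth
    speed = speed % 9
    log(speed)
    xs = speed * 19
    depth = 792
    speed = depth % speed
    xs = 9 * xs
    xs = 27 + depth
    return speed

6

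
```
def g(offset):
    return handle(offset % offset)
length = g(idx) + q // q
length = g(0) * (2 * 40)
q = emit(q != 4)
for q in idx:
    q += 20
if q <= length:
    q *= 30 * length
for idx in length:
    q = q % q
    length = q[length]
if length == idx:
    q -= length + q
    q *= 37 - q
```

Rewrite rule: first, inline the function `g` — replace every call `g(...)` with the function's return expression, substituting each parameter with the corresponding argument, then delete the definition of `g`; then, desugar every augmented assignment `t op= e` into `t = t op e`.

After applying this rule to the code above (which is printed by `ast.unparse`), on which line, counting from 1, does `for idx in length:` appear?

8

Transformed code:
length = handle(idx % idx) + q // q
length = handle(0 % 0) * (2 * 40)
q = emit(q != 4)
for q in idx:
    q = q + 20
if q <= length:
    q = q * (30 * length)
for idx in length:
    q = q % q
    length = q[length]
if length == idx:
    q = q - (length + q)
    q = q * (37 - q)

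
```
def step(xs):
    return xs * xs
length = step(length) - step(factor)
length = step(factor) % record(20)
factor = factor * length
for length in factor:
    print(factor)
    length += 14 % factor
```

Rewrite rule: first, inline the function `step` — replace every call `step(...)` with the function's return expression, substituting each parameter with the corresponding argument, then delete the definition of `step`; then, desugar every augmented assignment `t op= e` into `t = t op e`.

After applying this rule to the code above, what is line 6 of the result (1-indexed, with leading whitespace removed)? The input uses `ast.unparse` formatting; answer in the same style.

Transformed code:
length = length * length - factor * factor
length = factor * factor % record(20)
factor = factor * length
for length in factor:
    print(factor)
    length = length + 14 % factor

length = length + 14 % factor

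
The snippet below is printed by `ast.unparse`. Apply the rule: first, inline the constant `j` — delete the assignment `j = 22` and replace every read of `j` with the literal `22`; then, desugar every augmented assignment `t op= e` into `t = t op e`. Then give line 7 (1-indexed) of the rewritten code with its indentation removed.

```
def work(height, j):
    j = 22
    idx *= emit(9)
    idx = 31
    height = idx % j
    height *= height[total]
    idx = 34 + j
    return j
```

return 22

Transformed code:
def work(height, j):
    idx = idx * emit(9)
    idx = 31
    height = idx % 22
    height = height * height[total]
    idx = 34 + 22
    return 22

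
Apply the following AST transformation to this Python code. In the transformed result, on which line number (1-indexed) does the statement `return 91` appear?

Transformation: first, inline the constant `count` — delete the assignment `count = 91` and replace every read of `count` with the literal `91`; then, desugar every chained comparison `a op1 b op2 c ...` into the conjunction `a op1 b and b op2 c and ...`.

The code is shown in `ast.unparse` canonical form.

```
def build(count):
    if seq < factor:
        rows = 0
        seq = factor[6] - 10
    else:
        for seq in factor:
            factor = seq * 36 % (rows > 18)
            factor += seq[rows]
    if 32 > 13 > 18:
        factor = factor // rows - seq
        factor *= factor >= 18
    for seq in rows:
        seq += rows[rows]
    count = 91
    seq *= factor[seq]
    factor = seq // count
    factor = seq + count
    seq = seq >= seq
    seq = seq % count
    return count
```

19

Transformed code:
def build(count):
    if seq < factor:
        rows = 0
        seq = factor[6] - 10
    else:
        for seq in factor:
            factor = seq * 36 % (rows > 18)
            factor += seq[rows]
    if 32 > 13 and 13 > 18:
        factor = factor // rows - seq
        factor *= factor >= 18
    for seq in rows:
        seq += rows[rows]
    seq *= factor[seq]
    factor = seq // 91
    factor = seq + 91
    seq = seq >= seq
    seq = seq % 91
    return 91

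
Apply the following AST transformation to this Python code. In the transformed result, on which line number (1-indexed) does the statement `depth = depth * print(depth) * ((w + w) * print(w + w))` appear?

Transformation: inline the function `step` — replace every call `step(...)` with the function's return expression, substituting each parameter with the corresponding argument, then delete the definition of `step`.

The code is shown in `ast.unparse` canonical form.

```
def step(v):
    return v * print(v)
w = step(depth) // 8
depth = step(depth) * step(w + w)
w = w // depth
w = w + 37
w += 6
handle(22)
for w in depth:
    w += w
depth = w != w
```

2

Transformed code:
w = depth * print(depth) // 8
depth = depth * print(depth) * ((w + w) * print(w + w))
w = w // depth
w = w + 37
w += 6
handle(22)
for w in depth:
    w += w
depth = w != w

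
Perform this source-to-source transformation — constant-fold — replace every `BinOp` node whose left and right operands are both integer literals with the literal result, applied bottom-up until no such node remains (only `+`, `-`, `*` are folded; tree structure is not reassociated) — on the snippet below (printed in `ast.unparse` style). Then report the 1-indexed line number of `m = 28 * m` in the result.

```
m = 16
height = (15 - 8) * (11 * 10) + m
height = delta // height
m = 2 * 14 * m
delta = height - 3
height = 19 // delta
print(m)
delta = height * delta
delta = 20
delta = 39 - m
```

4

Transformed code:
m = 16
height = 770 + m
height = delta // height
m = 28 * m
delta = height - 3
height = 19 // delta
print(m)
delta = height * delta
delta = 20
delta = 39 - m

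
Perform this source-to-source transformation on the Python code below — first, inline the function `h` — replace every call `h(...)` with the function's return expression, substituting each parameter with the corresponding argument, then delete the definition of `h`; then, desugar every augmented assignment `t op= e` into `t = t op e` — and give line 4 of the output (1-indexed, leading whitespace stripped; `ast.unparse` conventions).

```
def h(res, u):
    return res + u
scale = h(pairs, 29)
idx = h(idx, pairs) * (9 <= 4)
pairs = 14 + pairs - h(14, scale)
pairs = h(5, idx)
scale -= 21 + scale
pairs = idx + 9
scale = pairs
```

pairs = 5 + idx

Transformed code:
scale = pairs + 29
idx = (idx + pairs) * (9 <= 4)
pairs = 14 + pairs - (14 + scale)
pairs = 5 + idx
scale = scale - (21 + scale)
pairs = idx + 9
scale = pairs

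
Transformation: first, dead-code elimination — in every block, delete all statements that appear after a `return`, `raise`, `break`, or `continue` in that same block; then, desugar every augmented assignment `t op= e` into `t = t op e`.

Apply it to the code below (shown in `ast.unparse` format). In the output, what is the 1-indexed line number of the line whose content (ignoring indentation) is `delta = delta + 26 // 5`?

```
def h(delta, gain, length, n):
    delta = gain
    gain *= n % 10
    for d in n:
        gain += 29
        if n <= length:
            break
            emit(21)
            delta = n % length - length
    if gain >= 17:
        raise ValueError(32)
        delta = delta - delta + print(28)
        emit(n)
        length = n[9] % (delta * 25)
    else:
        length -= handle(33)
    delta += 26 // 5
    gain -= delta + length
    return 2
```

12

Transformed code:
def h(delta, gain, length, n):
    delta = gain
    gain = gain * (n % 10)
    for d in n:
        gain = gain + 29
        if n <= length:
            break
    if gain >= 17:
        raise ValueError(32)
    else:
        length = length - handle(33)
    delta = delta + 26 // 5
    gain = gain - (delta + length)
    return 2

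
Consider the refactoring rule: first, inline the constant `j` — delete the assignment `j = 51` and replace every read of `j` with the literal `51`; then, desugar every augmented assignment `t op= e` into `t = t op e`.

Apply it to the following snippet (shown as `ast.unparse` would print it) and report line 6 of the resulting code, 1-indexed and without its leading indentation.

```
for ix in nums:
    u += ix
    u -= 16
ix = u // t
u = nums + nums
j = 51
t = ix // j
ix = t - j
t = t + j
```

Transformed code:
for ix in nums:
    u = u + ix
    u = u - 16
ix = u // t
u = nums + nums
t = ix // 51
ix = t - 51
t = t + 51

t = ix // 51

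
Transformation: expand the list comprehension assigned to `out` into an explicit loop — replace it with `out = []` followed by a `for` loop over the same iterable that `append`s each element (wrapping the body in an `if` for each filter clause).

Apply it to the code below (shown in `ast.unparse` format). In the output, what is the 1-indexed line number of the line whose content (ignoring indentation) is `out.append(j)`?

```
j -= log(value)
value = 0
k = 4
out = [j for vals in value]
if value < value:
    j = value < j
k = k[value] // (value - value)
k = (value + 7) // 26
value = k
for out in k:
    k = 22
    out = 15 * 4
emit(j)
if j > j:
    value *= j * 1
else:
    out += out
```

6

Transformed code:
j -= log(value)
value = 0
k = 4
out = []
for vals in value:
    out.append(j)
if value < value:
    j = value < j
k = k[value] // (value - value)
k = (value + 7) // 26
value = k
for out in k:
    k = 22
    out = 15 * 4
emit(j)
if j > j:
    value *= j * 1
else:
    out += out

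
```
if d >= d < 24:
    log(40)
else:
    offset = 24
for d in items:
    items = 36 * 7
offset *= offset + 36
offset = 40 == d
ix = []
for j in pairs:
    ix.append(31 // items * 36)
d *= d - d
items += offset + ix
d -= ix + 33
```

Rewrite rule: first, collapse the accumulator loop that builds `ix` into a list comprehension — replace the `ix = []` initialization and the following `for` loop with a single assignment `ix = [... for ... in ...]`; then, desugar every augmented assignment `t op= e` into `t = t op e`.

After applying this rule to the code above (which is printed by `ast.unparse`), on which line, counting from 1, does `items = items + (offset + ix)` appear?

11

Transformed code:
if d >= d < 24:
    log(40)
else:
    offset = 24
for d in items:
    items = 36 * 7
offset = offset * (offset + 36)
offset = 40 == d
ix = [31 // items * 36 for j in pairs]
d = d * (d - d)
items = items + (offset + ix)
d = d - (ix + 33)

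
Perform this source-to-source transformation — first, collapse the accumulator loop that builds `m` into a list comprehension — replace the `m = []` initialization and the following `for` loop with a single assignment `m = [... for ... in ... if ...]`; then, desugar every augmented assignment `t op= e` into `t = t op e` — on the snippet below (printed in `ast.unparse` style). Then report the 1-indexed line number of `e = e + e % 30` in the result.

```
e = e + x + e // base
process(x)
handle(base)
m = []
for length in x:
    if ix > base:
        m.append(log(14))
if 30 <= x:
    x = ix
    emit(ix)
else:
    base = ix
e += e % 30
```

10

Transformed code:
e = e + x + e // base
process(x)
handle(base)
m = [log(14) for length in x if ix > base]
if 30 <= x:
    x = ix
    emit(ix)
else:
    base = ix
e = e + e % 30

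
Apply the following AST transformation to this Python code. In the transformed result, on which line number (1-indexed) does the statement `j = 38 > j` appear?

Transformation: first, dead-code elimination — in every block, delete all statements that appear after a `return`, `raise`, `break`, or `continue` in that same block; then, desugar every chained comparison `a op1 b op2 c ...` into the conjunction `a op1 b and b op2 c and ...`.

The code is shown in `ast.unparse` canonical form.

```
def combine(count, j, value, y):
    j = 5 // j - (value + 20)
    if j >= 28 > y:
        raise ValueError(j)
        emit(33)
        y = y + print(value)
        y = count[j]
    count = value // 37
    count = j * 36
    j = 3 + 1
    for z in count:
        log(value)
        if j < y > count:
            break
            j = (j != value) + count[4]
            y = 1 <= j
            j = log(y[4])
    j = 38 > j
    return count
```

Transformed code:
def combine(count, j, value, y):
    j = 5 // j - (value + 20)
    if j >= 28 and 28 > y:
        raise ValueError(j)
    count = value // 37
    count = j * 36
    j = 3 + 1
    for z in count:
        log(value)
        if j < y and y > count:
            break
    j = 38 > j
    return count

12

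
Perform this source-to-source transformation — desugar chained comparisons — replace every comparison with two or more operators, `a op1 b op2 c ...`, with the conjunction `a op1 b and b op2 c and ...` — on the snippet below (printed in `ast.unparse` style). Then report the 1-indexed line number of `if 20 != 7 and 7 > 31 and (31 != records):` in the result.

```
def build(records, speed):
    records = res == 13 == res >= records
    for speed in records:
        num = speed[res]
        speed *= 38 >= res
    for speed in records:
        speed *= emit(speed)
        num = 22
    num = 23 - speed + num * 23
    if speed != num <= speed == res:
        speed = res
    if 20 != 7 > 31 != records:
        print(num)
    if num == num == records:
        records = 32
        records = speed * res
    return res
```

12

Transformed code:
def build(records, speed):
    records = res == 13 and 13 == res and (res >= records)
    for speed in records:
        num = speed[res]
        speed *= 38 >= res
    for speed in records:
        speed *= emit(speed)
        num = 22
    num = 23 - speed + num * 23
    if speed != num and num <= speed and (speed == res):
        speed = res
    if 20 != 7 and 7 > 31 and (31 != records):
        print(num)
    if num == num and num == records:
        records = 32
        records = speed * res
    return res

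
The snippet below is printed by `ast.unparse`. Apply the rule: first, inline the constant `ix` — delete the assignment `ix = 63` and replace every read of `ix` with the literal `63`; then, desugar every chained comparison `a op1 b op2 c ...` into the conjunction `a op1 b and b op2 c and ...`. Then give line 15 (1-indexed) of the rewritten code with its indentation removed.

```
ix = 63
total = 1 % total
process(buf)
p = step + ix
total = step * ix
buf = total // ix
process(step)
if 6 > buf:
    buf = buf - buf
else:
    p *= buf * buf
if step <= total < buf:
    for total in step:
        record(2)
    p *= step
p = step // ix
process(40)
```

p = step // 63

Transformed code:
total = 1 % total
process(buf)
p = step + 63
total = step * 63
buf = total // 63
process(step)
if 6 > buf:
    buf = buf - buf
else:
    p *= buf * buf
if step <= total and total < buf:
    for total in step:
        record(2)
    p *= step
p = step // 63
process(40)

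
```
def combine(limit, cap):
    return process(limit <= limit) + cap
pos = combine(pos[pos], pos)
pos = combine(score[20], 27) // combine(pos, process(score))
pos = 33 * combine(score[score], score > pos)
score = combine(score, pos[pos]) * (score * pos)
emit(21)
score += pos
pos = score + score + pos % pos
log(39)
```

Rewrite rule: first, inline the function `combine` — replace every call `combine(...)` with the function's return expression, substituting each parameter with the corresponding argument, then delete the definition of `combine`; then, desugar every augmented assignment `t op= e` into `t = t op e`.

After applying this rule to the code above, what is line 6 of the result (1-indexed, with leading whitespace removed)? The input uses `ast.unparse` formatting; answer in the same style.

score = score + pos

Transformed code:
pos = process(pos[pos] <= pos[pos]) + pos
pos = (process(score[20] <= score[20]) + 27) // (process(pos <= pos) + process(score))
pos = 33 * (process(score[score] <= score[score]) + (score > pos))
score = (process(score <= score) + pos[pos]) * (score * pos)
emit(21)
score = score + pos
pos = score + score + pos % pos
log(39)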